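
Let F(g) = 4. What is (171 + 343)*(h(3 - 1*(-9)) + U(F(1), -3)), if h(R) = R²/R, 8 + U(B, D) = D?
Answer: 514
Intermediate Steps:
U(B, D) = -8 + D
h(R) = R
(171 + 343)*(h(3 - 1*(-9)) + U(F(1), -3)) = (171 + 343)*((3 - 1*(-9)) + (-8 - 3)) = 514*((3 + 9) - 11) = 514*(12 - 11) = 514*1 = 514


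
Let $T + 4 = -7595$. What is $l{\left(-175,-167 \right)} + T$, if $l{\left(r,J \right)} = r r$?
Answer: $23026$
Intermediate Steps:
$l{\left(r,J \right)} = r^{2}$
$T = -7599$ ($T = -4 - 7595 = -7599$)
$l{\left(-175,-167 \right)} + T = \left(-175\right)^{2} - 7599 = 30625 - 7599 = 23026$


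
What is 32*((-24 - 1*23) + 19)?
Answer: -896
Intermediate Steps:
32*((-24 - 1*23) + 19) = 32*((-24 - 23) + 19) = 32*(-47 + 19) = 32*(-28) = -896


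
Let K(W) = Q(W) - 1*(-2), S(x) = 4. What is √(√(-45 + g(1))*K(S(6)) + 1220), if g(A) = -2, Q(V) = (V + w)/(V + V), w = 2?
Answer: √(4880 + 11*I*√47)/2 ≈ 34.93 + 0.26987*I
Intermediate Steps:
Q(V) = (2 + V)/(2*V) (Q(V) = (V + 2)/(V + V) = (2 + V)/((2*V)) = (2 + V)*(1/(2*V)) = (2 + V)/(2*V))
K(W) = 2 + (2 + W)/(2*W) (K(W) = (2 + W)/(2*W) - 1*(-2) = (2 + W)/(2*W) + 2 = 2 + (2 + W)/(2*W))
√(√(-45 + g(1))*K(S(6)) + 1220) = √(√(-45 - 2)*(5/2 + 1/4) + 1220) = √(√(-47)*(5/2 + ¼) + 1220) = √((I*√47)*(11/4) + 1220) = √(11*I*√47/4 + 1220) = √(1220 + 11*I*√47/4)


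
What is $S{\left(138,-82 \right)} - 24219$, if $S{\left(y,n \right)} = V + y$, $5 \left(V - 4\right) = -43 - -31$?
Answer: $- \frac{120397}{5} \approx -24079.0$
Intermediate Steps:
$V = \frac{8}{5}$ ($V = 4 + \frac{-43 - -31}{5} = 4 + \frac{-43 + 31}{5} = 4 + \frac{1}{5} \left(-12\right) = 4 - \frac{12}{5} = \frac{8}{5} \approx 1.6$)
$S{\left(y,n \right)} = \frac{8}{5} + y$
$S{\left(138,-82 \right)} - 24219 = \left(\frac{8}{5} + 138\right) - 24219 = \frac{698}{5} - 24219 = - \frac{120397}{5}$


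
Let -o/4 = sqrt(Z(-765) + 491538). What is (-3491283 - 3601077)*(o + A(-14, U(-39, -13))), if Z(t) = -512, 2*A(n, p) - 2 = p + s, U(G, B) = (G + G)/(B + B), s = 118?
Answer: -436180140 + 28369440*sqrt(491026) ≈ 1.9443e+10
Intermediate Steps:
U(G, B) = G/B (U(G, B) = (2*G)/((2*B)) = (2*G)*(1/(2*B)) = G/B)
A(n, p) = 60 + p/2 (A(n, p) = 1 + (p + 118)/2 = 1 + (118 + p)/2 = 1 + (59 + p/2) = 60 + p/2)
o = -4*sqrt(491026) (o = -4*sqrt(-512 + 491538) = -4*sqrt(491026) ≈ -2802.9)
(-3491283 - 3601077)*(o + A(-14, U(-39, -13))) = (-3491283 - 3601077)*(-4*sqrt(491026) + (60 + (-39/(-13))/2)) = -7092360*(-4*sqrt(491026) + (60 + (-39*(-1/13))/2)) = -7092360*(-4*sqrt(491026) + (60 + (1/2)*3)) = -7092360*(-4*sqrt(491026) + (60 + 3/2)) = -7092360*(-4*sqrt(491026) + 123/2) = -7092360*(123/2 - 4*sqrt(491026)) = -436180140 + 28369440*sqrt(491026)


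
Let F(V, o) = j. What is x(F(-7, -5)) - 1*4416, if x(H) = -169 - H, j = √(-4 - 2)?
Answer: -4585 - I*√6 ≈ -4585.0 - 2.4495*I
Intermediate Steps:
j = I*√6 (j = √(-6) = I*√6 ≈ 2.4495*I)
F(V, o) = I*√6
x(F(-7, -5)) - 1*4416 = (-169 - I*√6) - 1*4416 = (-169 - I*√6) - 4416 = -4585 - I*√6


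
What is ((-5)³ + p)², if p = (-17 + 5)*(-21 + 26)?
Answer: 34225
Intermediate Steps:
p = -60 (p = -12*5 = -60)
((-5)³ + p)² = ((-5)³ - 60)² = (-125 - 60)² = (-185)² = 34225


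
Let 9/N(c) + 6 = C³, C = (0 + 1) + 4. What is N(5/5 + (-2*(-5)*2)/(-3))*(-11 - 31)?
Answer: -54/17 ≈ -3.1765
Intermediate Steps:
C = 5 (C = 1 + 4 = 5)
N(c) = 9/119 (N(c) = 9/(-6 + 5³) = 9/(-6 + 125) = 9/119)
N(5/5 + (-2*(-5)*2)/(-3))*(-11 - 31) = 9*(-11 - 31)/119 = (9/119)*(-42) = -54/17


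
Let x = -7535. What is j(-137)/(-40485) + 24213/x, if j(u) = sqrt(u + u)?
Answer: -24213/7535 - I*sqrt(274)/40485 ≈ -3.2134 - 0.00040887*I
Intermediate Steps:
j(u) = sqrt(2)*sqrt(u) (j(u) = sqrt(2*u) = sqrt(2)*sqrt(u))
j(-137)/(-40485) + 24213/x = (sqrt(2)*sqrt(-137))/(-40485) + 24213/(-7535) = (sqrt(2)*(I*sqrt(137)))*(-1/40485) + 24213*(-1/7535) = (I*sqrt(274))*(-1/40485) - 24213/7535 = -I*sqrt(274)/40485 - 24213/7535 = -24213/7535 - I*sqrt(274)/40485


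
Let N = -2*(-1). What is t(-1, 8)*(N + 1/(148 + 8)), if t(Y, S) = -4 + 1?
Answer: -313/52 ≈ -6.0192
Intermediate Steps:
N = 2
t(Y, S) = -3
t(-1, 8)*(N + 1/(148 + 8)) = -3*(2 + 1/(148 + 8)) = -3*(2 + 1/156) = -3*313/156 = -313/52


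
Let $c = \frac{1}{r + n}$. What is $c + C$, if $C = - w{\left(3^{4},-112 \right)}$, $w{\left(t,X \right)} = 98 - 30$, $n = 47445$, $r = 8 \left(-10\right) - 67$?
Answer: $- \frac{3216263}{47298} \approx -68.0$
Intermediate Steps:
$r = -147$ ($r = -80 - 67 = -147$)
$w{\left(t,X \right)} = 68$ ($w{\left(t,X \right)} = 98 - 30 = 68$)
$C = -68$ ($C = \left(-1\right) 68 = -68$)
$c = \frac{1}{47298}$ ($c = \frac{1}{-147 + 47445} = \frac{1}{47298} \approx 2.1143 \cdot 10^{-5}$)
$c + C = \frac{1}{47298} - 68 = - \frac{3216263}{47298}$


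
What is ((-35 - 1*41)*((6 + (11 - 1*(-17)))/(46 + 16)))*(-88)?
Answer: 113696/31 ≈ 3667.6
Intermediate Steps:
((-35 - 1*41)*((6 + (11 - 1*(-17)))/(46 + 16)))*(-88) = ((-35 - 41)*((6 + (11 + 17))/62))*(-88) = -76*(6 + 28)/62*(-88) = -2584/62*(-88) = -76*17/31*(-88) = -1292/31*(-88) = 113696/31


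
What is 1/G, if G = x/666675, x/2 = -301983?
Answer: -222225/201322 ≈ -1.1038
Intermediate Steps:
x = -603966 (x = 2*(-301983) = -603966)
G = -201322/222225 (G = -603966/666675 = -603966*1/666675 = -201322/222225 ≈ -0.90594)
1/G = 1/(-201322/222225) = -222225/201322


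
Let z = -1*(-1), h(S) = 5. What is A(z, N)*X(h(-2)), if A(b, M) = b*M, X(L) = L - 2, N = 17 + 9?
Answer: 78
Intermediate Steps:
z = 1
N = 26
X(L) = -2 + L
A(b, M) = M*b
A(z, N)*X(h(-2)) = (26*1)*(-2 + 5) = 26*3 = 78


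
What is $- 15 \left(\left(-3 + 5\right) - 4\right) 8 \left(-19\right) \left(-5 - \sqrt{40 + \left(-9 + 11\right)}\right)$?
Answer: $22800 + 4560 \sqrt{42} \approx 52352.0$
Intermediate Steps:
$- 15 \left(\left(-3 + 5\right) - 4\right) 8 \left(-19\right) \left(-5 - \sqrt{40 + \left(-9 + 11\right)}\right) = - 15 \left(2 - 4\right) \left(-152\right) \left(-5 - \sqrt{40 + 2}\right) = \left(-15\right) \left(-2\right) \left(-152\right) \left(-5 - \sqrt{42}\right) = 30 \left(-152\right) \left(-5 - \sqrt{42}\right) = - 4560 \left(-5 - \sqrt{42}\right) = 22800 + 4560 \sqrt{42}$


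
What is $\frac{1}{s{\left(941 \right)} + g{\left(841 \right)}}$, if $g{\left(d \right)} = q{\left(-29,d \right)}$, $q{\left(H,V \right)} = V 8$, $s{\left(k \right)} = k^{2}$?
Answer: $\frac{1}{892209} \approx 1.1208 \cdot 10^{-6}$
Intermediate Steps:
$q{\left(H,V \right)} = 8 V$
$g{\left(d \right)} = 8 d$
$\frac{1}{s{\left(941 \right)} + g{\left(841 \right)}} = \frac{1}{941^{2} + 8 \cdot 841} = \frac{1}{885481 + 6728} = \frac{1}{892209}$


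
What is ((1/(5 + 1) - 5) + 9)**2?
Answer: 625/36 ≈ 17.361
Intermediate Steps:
((1/(5 + 1) - 5) + 9)**2 = ((1/6 - 5) + 9)**2 = (-29/6 + 9)**2 = (25/6)**2 = 625/36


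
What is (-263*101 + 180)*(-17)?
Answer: 448511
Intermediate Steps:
(-263*101 + 180)*(-17) = (-26563 + 180)*(-17) = -26383*(-17) = 448511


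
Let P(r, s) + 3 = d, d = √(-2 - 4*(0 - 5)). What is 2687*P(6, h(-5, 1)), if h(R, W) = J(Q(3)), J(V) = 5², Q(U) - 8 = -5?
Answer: -8061 + 8061*√2 ≈ 3339.0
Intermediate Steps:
Q(U) = 3 (Q(U) = 8 - 5 = 3)
J(V) = 25
h(R, W) = 25
d = 3*√2 (d = √(-2 - 4*(-5)) = √(-2 + 20) = √18 = 3*√2 ≈ 4.2426)
P(r, s) = -3 + 3*√2
2687*P(6, h(-5, 1)) = 2687*(-3 + 3*√2) = -8061 + 8061*√2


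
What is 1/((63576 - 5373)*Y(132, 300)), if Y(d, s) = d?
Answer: 1/7682796 ≈ 1.3016e-7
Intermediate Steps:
1/((63576 - 5373)*Y(132, 300)) = 1/((63576 - 5373)*132) = (1/132)/58203 = (1/58203)*(1/132) = 1/7682796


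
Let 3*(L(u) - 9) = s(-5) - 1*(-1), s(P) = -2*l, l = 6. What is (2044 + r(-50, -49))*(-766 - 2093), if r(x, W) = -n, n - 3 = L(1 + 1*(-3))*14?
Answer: -5621747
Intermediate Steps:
s(P) = -12 (s(P) = -2*6 = -12)
L(u) = 16/3 (L(u) = 9 + (-12 - 1*(-1))/3 = 9 + (-12 + 1)/3 = 9 + (⅓)*(-11) = 9 - 11/3 = 16/3)
n = 233/3 (n = 3 + (16/3)*14 = 3 + 224/3 = 233/3 ≈ 77.667)
r(x, W) = -233/3 (r(x, W) = -1*233/3 = -233/3)
(2044 + r(-50, -49))*(-766 - 2093) = (2044 - 233/3)*(-766 - 2093) = (5899/3)*(-2859) = -5621747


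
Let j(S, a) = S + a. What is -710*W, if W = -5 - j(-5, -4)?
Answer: -2840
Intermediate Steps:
W = 4 (W = -5 - (-5 - 4) = -5 - 1*(-9) = -5 + 9 = 4)
-710*W = -710*4 = -2840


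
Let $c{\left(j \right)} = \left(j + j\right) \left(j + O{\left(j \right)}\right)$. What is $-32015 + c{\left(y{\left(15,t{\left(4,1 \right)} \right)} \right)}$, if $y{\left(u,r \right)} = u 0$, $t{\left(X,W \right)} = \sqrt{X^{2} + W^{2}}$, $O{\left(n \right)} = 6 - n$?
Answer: $-32015$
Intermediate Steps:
$t{\left(X,W \right)} = \sqrt{W^{2} + X^{2}}$
$y{\left(u,r \right)} = 0$
$c{\left(j \right)} = 12 j$ ($c{\left(j \right)} = \left(j + j\right) \left(j - \left(-6 + j\right)\right) = 2 j 6 = 12 j$)
$-32015 + c{\left(y{\left(15,t{\left(4,1 \right)} \right)} \right)} = -32015 + 12 \cdot 0 = -32015 + 0 = -32015$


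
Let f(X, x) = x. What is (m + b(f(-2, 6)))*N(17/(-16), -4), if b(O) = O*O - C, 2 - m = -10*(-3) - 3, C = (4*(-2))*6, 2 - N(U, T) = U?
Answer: 2891/16 ≈ 180.69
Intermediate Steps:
N(U, T) = 2 - U
C = -48 (C = -8*6 = -48)
m = -25 (m = 2 - (-10*(-3) - 3) = 2 - (30 - 3) = 2 - 1*27 = 2 - 27 = -25)
b(O) = 48 + O**2 (b(O) = O*O - 1*(-48) = O**2 + 48 = 48 + O**2)
(m + b(f(-2, 6)))*N(17/(-16), -4) = (-25 + (48 + 6**2))*(2 - 17/(-16)) = (-25 + (48 + 36))*(2 - 17*(-1)/16) = (-25 + 84)*(2 - 1*(-17/16)) = 59*(2 + 17/16) = 59*(49/16) = 2891/16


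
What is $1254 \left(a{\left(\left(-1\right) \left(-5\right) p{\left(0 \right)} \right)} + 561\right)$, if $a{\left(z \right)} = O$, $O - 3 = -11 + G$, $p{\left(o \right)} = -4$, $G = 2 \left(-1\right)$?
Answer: $690954$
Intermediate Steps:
$G = -2$
$O = -10$ ($O = 3 - 13 = -10$)
$a{\left(z \right)} = -10$
$1254 \left(a{\left(\left(-1\right) \left(-5\right) p{\left(0 \right)} \right)} + 561\right) = 1254 \left(-10 + 561\right) = 1254 \cdot 551 = 690954$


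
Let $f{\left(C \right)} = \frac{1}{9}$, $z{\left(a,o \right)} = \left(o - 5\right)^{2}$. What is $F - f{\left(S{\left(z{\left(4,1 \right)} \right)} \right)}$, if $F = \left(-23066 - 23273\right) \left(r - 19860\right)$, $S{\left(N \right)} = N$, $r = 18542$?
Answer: $\frac{549673217}{9} \approx 6.1075 \cdot 10^{7}$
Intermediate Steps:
$z{\left(a,o \right)} = \left(-5 + o\right)^{2}$
$f{\left(C \right)} = \frac{1}{9}$
$F = 61074802$ ($F = \left(-23066 - 23273\right) \left(18542 - 19860\right) = \left(-46339\right) \left(-1318\right) = 61074802$)
$F - f{\left(S{\left(z{\left(4,1 \right)} \right)} \right)} = 61074802 - \frac{1}{9} = \frac{549673217}{9}$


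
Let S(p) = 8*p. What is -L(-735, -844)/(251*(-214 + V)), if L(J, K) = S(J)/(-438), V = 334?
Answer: -49/109938 ≈ -0.00044571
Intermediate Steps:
L(J, K) = -4*J/219 (L(J, K) = (8*J)/(-438) = (8*J)*(-1/438) = -4*J/219)
-L(-735, -844)/(251*(-214 + V)) = -(-4/219*(-735))/(251*(-214 + 334)) = -980/(73*(251*120)) = -980/(73*30120) = -1*49/109938 = -49/109938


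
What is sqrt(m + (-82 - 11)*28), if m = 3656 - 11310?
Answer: I*sqrt(10258) ≈ 101.28*I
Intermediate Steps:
m = -7654
sqrt(m + (-82 - 11)*28) = sqrt(-7654 + (-82 - 11)*28) = sqrt(-7654 - 93*28) = sqrt(-7654 - 2604) = sqrt(-10258) = I*sqrt(10258)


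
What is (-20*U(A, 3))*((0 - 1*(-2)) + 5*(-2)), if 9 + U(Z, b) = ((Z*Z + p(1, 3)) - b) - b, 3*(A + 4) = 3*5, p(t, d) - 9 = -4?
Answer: -1440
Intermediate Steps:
p(t, d) = 5 (p(t, d) = 9 - 4 = 5)
A = 1 (A = -4 + (3*5)/3 = -4 + (⅓)*15 = -4 + 5 = 1)
U(Z, b) = -4 + Z² - 2*b (U(Z, b) = -9 + (((Z*Z + 5) - b) - b) = -9 + (((Z² + 5) - b) - b) = -9 + (((5 + Z²) - b) - b) = -9 + ((5 + Z² - b) - b) = -9 + (5 + Z² - 2*b) = -4 + Z² - 2*b)
(-20*U(A, 3))*((0 - 1*(-2)) + 5*(-2)) = (-20*(-4 + 1² - 2*3))*((0 - 1*(-2)) + 5*(-2)) = (-20*(-4 + 1 - 6))*((0 + 2) - 10) = (-20*(-9))*(2 - 10) = 180*(-8) = -1440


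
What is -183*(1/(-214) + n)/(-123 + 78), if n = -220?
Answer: -2871941/3210 ≈ -894.69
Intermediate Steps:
-183*(1/(-214) + n)/(-123 + 78) = -183*(1/(-214) - 220)/(-123 + 78) = -183*(-1/214 - 220)/(-45) = -(-8615823)*(-1)/(214*45) = -183*47081/9630 = -2871941/3210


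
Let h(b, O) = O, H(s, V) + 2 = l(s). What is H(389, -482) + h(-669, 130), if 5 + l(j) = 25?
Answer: 148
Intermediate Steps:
l(j) = 20 (l(j) = -5 + 25 = 20)
H(s, V) = 18 (H(s, V) = -2 + 20 = 18)
H(389, -482) + h(-669, 130) = 18 + 130 = 148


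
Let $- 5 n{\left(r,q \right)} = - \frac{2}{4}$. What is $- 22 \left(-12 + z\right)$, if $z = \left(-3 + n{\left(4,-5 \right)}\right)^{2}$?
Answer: $\frac{3949}{50} \approx 78.98$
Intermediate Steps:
$n{\left(r,q \right)} = \frac{1}{10}$ ($n{\left(r,q \right)} = - \frac{\left(-2\right) \frac{1}{4}}{5} = \left(- \frac{1}{5}\right) \left(- \frac{1}{2}\right) = \frac{1}{10}$)
$z = \frac{841}{100}$ ($z = \left(-3 + \frac{1}{10}\right)^{2} = \left(- \frac{29}{10}\right)^{2} = \frac{841}{100} \approx 8.41$)
$- 22 \left(-12 + z\right) = - 22 \left(-12 + \frac{841}{100}\right) = \left(-22\right) \left(- \frac{359}{100}\right) = \frac{3949}{50}$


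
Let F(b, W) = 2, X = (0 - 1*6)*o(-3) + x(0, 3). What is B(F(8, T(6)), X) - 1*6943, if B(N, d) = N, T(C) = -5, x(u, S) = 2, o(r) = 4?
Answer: -6941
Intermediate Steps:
X = -22 (X = (0 - 1*6)*4 + 2 = (0 - 6)*4 + 2 = -6*4 + 2 = -24 + 2 = -22)
B(F(8, T(6)), X) - 1*6943 = 2 - 1*6943 = 2 - 6943 = -6941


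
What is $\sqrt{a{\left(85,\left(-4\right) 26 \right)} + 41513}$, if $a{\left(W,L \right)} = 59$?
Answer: $2 \sqrt{10393} \approx 203.89$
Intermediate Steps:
$\sqrt{a{\left(85,\left(-4\right) 26 \right)} + 41513} = \sqrt{59 + 41513} = \sqrt{41572} = 2 \sqrt{10393}$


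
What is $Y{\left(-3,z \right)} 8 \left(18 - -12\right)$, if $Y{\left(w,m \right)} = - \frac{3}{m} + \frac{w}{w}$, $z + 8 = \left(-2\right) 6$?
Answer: $276$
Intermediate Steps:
$z = -20$ ($z = -8 - 12 = -20$)
$Y{\left(w,m \right)} = 1 - \frac{3}{m}$ ($Y{\left(w,m \right)} = - \frac{3}{m} + 1 = 1 - \frac{3}{m}$)
$Y{\left(-3,z \right)} 8 \left(18 - -12\right) = \frac{-3 - 20}{-20} \cdot 8 \left(18 - -12\right) = \left(- \frac{1}{20}\right) \left(-23\right) 8 \left(18 + 12\right) = \frac{23}{20} \cdot 8 \cdot 30 = \frac{46}{5} \cdot 30 = 276$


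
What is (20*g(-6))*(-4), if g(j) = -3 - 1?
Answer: 320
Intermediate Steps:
g(j) = -4
(20*g(-6))*(-4) = (20*(-4))*(-4) = -80*(-4) = 320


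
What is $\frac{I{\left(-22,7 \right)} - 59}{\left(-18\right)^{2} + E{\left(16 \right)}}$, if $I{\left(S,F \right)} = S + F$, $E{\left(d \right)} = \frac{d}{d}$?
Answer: $- \frac{74}{325} \approx -0.22769$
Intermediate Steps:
$E{\left(d \right)} = 1$
$I{\left(S,F \right)} = F + S$
$\frac{I{\left(-22,7 \right)} - 59}{\left(-18\right)^{2} + E{\left(16 \right)}} = \frac{\left(7 - 22\right) - 59}{\left(-18\right)^{2} + 1} = \frac{-15 - 59}{324 + 1} = - \frac{74}{325}$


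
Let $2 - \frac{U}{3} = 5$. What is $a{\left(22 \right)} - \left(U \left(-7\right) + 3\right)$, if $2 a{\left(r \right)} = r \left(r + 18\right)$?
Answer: $374$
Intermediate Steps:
$U = -9$ ($U = 6 - 15 = -9$)
$a{\left(r \right)} = \frac{r \left(18 + r\right)}{2}$ ($a{\left(r \right)} = \frac{r \left(r + 18\right)}{2} = \frac{r \left(18 + r\right)}{2}$)
$a{\left(22 \right)} - \left(U \left(-7\right) + 3\right) = \frac{1}{2} \cdot 22 \left(18 + 22\right) - \left(\left(-9\right) \left(-7\right) + 3\right) = \frac{1}{2} \cdot 22 \cdot 40 - \left(63 + 3\right) = 440 - 66 = 374$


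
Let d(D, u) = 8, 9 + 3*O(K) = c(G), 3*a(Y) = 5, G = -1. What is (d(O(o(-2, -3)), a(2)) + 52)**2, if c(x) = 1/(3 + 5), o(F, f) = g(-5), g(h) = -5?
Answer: 3600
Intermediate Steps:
a(Y) = 5/3 (a(Y) = (1/3)*5 = 5/3)
o(F, f) = -5
c(x) = 1/8
O(K) = -71/24 (O(K) = -3 + (1/3)*(1/8) = -3 + 1/24 = -71/24)
(d(O(o(-2, -3)), a(2)) + 52)**2 = (8 + 52)**2 = 60**2 = 3600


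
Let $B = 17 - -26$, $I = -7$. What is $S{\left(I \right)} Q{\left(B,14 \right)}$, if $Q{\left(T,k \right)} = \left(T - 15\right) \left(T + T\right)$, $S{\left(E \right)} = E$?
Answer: $-16856$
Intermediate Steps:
$B = 43$ ($B = 17 + 26 = 43$)
$Q{\left(T,k \right)} = 2 T \left(-15 + T\right)$ ($Q{\left(T,k \right)} = \left(-15 + T\right) 2 T = 2 T \left(-15 + T\right)$)
$S{\left(I \right)} Q{\left(B,14 \right)} = - 7 \cdot 2 \cdot 43 \left(-15 + 43\right) = - 7 \cdot 2 \cdot 43 \cdot 28 = \left(-7\right) 2408 = -16856$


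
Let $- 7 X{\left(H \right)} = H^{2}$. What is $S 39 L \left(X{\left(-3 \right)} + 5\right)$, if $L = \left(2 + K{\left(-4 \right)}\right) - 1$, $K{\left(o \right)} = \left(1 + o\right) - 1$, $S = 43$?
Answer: $- \frac{130806}{7} \approx -18687.0$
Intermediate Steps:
$K{\left(o \right)} = o$
$L = -3$ ($L = \left(2 - 4\right) - 1 = -2 - 1 = -3$)
$X{\left(H \right)} = - \frac{H^{2}}{7}$
$S 39 L \left(X{\left(-3 \right)} + 5\right) = 43 \cdot 39 \left(- 3 \left(- \frac{\left(-3\right)^{2}}{7} + 5\right)\right) = 1677 \left(- 3 \left(\left(- \frac{1}{7}\right) 9 + 5\right)\right) = 1677 \left(- 3 \left(- \frac{9}{7} + 5\right)\right) = 1677 \left(\left(-3\right) \frac{26}{7}\right) = 1677 \left(- \frac{78}{7}\right) = - \frac{130806}{7}$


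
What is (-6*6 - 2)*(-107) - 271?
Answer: 3795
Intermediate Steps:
(-6*6 - 2)*(-107) - 271 = (-36 - 2)*(-107) - 271 = -38*(-107) - 271 = 4066 - 271 = 3795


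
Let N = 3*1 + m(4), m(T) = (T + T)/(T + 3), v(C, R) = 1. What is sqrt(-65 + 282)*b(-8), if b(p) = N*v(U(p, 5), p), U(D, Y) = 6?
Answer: 29*sqrt(217)/7 ≈ 61.028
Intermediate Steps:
m(T) = 2*T/(3 + T) (m(T) = (2*T)/(3 + T) = 2*T/(3 + T))
N = 29/7 (N = 3*1 + 2*4/(3 + 4) = 3 + 2*4/7 = 3 + 2*4*(1/7) = 3 + 8/7 = 29/7 ≈ 4.1429)
b(p) = 29/7 (b(p) = (29/7)*1 = 29/7)
sqrt(-65 + 282)*b(-8) = sqrt(-65 + 282)*(29/7) = sqrt(217)*(29/7) = 29*sqrt(217)/7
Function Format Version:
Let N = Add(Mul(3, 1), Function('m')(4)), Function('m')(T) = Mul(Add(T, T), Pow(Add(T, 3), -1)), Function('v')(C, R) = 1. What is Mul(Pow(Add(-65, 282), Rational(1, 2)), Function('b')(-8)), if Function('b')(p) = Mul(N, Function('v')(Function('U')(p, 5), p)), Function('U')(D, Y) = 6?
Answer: Mul(Rational(29, 7), Pow(217, Rational(1, 2))) ≈ 61.028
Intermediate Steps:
Function('m')(T) = Mul(2, T, Pow(Add(3, T), -1)) (Function('m')(T) = Mul(Mul(2, T), Pow(Add(3, T), -1)) = Mul(2, T, Pow(Add(3, T), -1)))
N = Rational(29, 7) (N = Add(Mul(3, 1), Mul(2, 4, Pow(Add(3, 4), -1))) = Add(3, Mul(2, 4, Pow(7, -1))) = Add(3, Mul(2, 4, Rational(1, 7))) = Add(3, Rational(8, 7)) = Rational(29, 7) ≈ 4.1429)
Function('b')(p) = Rational(29, 7) (Function('b')(p) = Mul(Rational(29, 7), 1) = Rational(29, 7))
Mul(Pow(Add(-65, 282), Rational(1, 2)), Function('b')(-8)) = Mul(Pow(Add(-65, 282), Rational(1, 2)), Rational(29, 7)) = Mul(Pow(217, Rational(1, 2)), Rational(29, 7)) = Mul(Rational(29, 7), Pow(217, Rational(1, 2)))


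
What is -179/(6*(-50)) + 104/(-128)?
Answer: -259/1200 ≈ -0.21583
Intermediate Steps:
-179/(6*(-50)) + 104/(-128) = -179/(-300) + 104*(-1/128) = -179*(-1/300) - 13/16 = 179/300 - 13/16 = -259/1200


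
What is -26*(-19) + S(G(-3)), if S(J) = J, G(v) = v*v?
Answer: 503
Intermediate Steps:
G(v) = v**2
-26*(-19) + S(G(-3)) = -26*(-19) + (-3)**2 = 494 + 9 = 503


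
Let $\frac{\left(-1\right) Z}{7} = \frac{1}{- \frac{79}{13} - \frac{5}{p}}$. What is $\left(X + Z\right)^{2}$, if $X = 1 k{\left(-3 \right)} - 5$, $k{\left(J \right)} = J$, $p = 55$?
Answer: $\frac{748225}{15876} \approx 47.129$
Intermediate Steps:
$Z = \frac{143}{126}$ ($Z = - \frac{7}{- \frac{79}{13} - \frac{5}{55}} = - \frac{7}{\left(-79\right) \frac{1}{13} - \frac{1}{11}} = - \frac{7}{- \frac{79}{13} - \frac{1}{11}} = - \frac{7}{- \frac{882}{143}} = \left(-7\right) \left(- \frac{143}{882}\right) = \frac{143}{126} \approx 1.1349$)
$X = -8$ ($X = 1 \left(-3\right) - 5 = -3 - 5 = -8$)
$\left(X + Z\right)^{2} = \left(-8 + \frac{143}{126}\right)^{2} = \left(- \frac{865}{126}\right)^{2} = \frac{748225}{15876}$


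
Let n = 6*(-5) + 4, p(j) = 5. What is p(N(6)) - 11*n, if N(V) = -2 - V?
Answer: 291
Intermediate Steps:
n = -26 (n = -30 + 4 = -26)
p(N(6)) - 11*n = 5 - 11*(-26) = 5 + 286 = 291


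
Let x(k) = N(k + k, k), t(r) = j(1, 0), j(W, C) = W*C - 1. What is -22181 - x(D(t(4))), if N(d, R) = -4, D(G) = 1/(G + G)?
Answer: -22177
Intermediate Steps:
j(W, C) = -1 + C*W (j(W, C) = C*W - 1 = -1 + C*W)
t(r) = -1 (t(r) = -1 + 0*1 = -1 + 0 = -1)
D(G) = 1/(2*G)
x(k) = -4
-22181 - x(D(t(4))) = -22181 - 1*(-4) = -22181 + 4 = -22177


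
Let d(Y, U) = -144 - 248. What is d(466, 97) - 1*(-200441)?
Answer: 200049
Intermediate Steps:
d(Y, U) = -392
d(466, 97) - 1*(-200441) = -392 - 1*(-200441) = -392 + 200441 = 200049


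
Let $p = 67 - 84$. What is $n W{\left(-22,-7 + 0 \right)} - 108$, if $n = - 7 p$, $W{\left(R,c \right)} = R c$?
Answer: $18218$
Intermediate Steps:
$p = -17$ ($p = 67 - 84 = -17$)
$n = 119$ ($n = \left(-7\right) \left(-17\right) = 119$)
$n W{\left(-22,-7 + 0 \right)} - 108 = 119 \left(- 22 \left(-7 + 0\right)\right) - 108 = 119 \left(\left(-22\right) \left(-7\right)\right) - 108 = 119 \cdot 154 - 108 = 18326 - 108 = 18218$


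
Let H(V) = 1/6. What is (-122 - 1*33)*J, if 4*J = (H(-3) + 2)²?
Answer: -26195/144 ≈ -181.91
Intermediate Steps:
H(V) = ⅙
J = 169/144 (J = (⅙ + 2)²/4 = (13/6)²/4 = (¼)*(169/36) = 169/144 ≈ 1.1736)
(-122 - 1*33)*J = (-122 - 1*33)*(169/144) = (-122 - 33)*(169/144) = -155*169/144 = -26195/144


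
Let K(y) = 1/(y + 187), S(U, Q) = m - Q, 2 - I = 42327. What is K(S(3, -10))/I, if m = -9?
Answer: -1/7957100 ≈ -1.2567e-7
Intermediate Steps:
I = -42325 (I = 2 - 1*42327 = 2 - 42327 = -42325)
S(U, Q) = -9 - Q
K(y) = 1/(187 + y)
K(S(3, -10))/I = 1/((187 + (-9 - 1*(-10)))*(-42325)) = -1/42325/(187 + (-9 + 10)) = -1/42325/(187 + 1) = -1/42325/188 = (1/188)*(-1/42325) = -1/7957100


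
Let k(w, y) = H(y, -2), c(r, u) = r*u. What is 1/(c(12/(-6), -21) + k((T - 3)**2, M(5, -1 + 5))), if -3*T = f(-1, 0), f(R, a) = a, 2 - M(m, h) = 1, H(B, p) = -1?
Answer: 1/41 ≈ 0.024390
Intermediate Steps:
M(m, h) = 1 (M(m, h) = 2 - 1*1 = 2 - 1 = 1)
T = 0 (T = -1/3*0 = 0)
k(w, y) = -1
1/(c(12/(-6), -21) + k((T - 3)**2, M(5, -1 + 5))) = 1/((12/(-6))*(-21) - 1) = 1/((12*(-1/6))*(-21) - 1) = 1/(-2*(-21) - 1) = 1/(42 - 1) = 1/41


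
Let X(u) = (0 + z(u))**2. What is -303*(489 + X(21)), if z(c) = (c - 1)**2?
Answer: -48628167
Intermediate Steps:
z(c) = (-1 + c)**2
X(u) = (-1 + u)**4 (X(u) = (0 + (-1 + u)**2)**2 = ((-1 + u)**2)**2 = (-1 + u)**4)
-303*(489 + X(21)) = -303*(489 + (-1 + 21)**4) = -303*(489 + 20**4) = -303*(489 + 160000) = -303*160489 = -48628167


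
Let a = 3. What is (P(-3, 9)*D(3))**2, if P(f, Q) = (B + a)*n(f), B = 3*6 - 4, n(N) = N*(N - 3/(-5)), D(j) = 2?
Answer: 1498176/25 ≈ 59927.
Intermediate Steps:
n(N) = N*(3/5 + N) (n(N) = N*(N - 3*(-1/5)) = N*(N + 3/5) = N*(3/5 + N))
B = 14 (B = 18 - 4 = 14)
P(f, Q) = 17*f*(3 + 5*f)/5 (P(f, Q) = (14 + 3)*(f*(3 + 5*f)/5) = 17*(f*(3 + 5*f)/5) = 17*f*(3 + 5*f)/5)
(P(-3, 9)*D(3))**2 = (((17/5)*(-3)*(3 + 5*(-3)))*2)**2 = (((17/5)*(-3)*(3 - 15))*2)**2 = (((17/5)*(-3)*(-12))*2)**2 = ((612/5)*2)**2 = (1224/5)**2 = 1498176/25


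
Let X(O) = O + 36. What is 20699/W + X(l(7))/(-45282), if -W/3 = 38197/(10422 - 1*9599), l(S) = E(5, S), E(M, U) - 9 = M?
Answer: -128566190444/864818277 ≈ -148.66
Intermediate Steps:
E(M, U) = 9 + M
l(S) = 14 (l(S) = 9 + 5 = 14)
W = -114591/823 (W = -114591/(10422 - 1*9599) = -114591/(10422 - 9599) = -114591/823 ≈ -139.24)
X(O) = 36 + O
20699/W + X(l(7))/(-45282) = 20699/(-114591/823) + (36 + 14)/(-45282) = 20699*(-823/114591) + 50*(-1/45282) = -17035277/114591 - 25/22641 = -128566190444/864818277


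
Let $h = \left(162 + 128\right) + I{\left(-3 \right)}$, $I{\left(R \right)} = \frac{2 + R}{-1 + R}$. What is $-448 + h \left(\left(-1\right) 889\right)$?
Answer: $- \frac{1033921}{4} \approx -2.5848 \cdot 10^{5}$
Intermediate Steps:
$I{\left(R \right)} = \frac{2 + R}{-1 + R}$
$h = \frac{1161}{4}$ ($h = \left(162 + 128\right) + \frac{2 - 3}{-1 - 3} = 290 + \frac{1}{-4} \left(-1\right) = 290 - - \frac{1}{4} = 290 + \frac{1}{4} = \frac{1161}{4} \approx 290.25$)
$-448 + h \left(\left(-1\right) 889\right) = -448 + \frac{1161 \left(\left(-1\right) 889\right)}{4} = -448 + \frac{1161}{4} \left(-889\right) = -448 - \frac{1032129}{4} = - \frac{1033921}{4}$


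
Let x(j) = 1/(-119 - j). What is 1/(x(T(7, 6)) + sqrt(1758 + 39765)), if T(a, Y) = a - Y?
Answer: 120/597931199 + 14400*sqrt(41523)/597931199 ≈ 0.0049076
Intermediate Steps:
1/(x(T(7, 6)) + sqrt(1758 + 39765)) = 1/(-1/(119 + (7 - 1*6)) + sqrt(1758 + 39765)) = 1/(-1/(119 + (7 - 6)) + sqrt(41523)) = 1/(-1/(119 + 1) + sqrt(41523)) = 1/(-1/120 + sqrt(41523))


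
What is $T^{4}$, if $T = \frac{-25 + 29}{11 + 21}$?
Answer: $\frac{1}{4096} \approx 0.00024414$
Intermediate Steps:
$T = \frac{1}{8}$ ($T = \frac{4}{32} = 4 \cdot \frac{1}{32} = \frac{1}{8} \approx 0.125$)
$T^{4} = \left(\frac{1}{8}\right)^{4} = \frac{1}{4096}$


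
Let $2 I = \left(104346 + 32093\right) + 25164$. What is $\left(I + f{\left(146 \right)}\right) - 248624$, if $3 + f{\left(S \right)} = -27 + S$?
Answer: $- \frac{335413}{2} \approx -1.6771 \cdot 10^{5}$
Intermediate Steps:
$f{\left(S \right)} = -30 + S$ ($f{\left(S \right)} = -3 + \left(-27 + S\right) = -30 + S$)
$I = \frac{161603}{2}$ ($I = \frac{\left(104346 + 32093\right) + 25164}{2} = \frac{136439 + 25164}{2} = \frac{1}{2} \cdot 161603 = \frac{161603}{2} \approx 80802.0$)
$\left(I + f{\left(146 \right)}\right) - 248624 = \left(\frac{161603}{2} + \left(-30 + 146\right)\right) - 248624 = \left(\frac{161603}{2} + 116\right) - 248624 = \frac{161835}{2} - 248624 = - \frac{335413}{2}$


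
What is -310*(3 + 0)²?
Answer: -2790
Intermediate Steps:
-310*(3 + 0)² = -310*3² = -310*9 = -2790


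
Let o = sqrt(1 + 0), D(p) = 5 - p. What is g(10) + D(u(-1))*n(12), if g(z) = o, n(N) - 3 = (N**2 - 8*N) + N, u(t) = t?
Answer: 379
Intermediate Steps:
n(N) = 3 + N**2 - 7*N (n(N) = 3 + ((N**2 - 8*N) + N) = 3 + (N**2 - 7*N) = 3 + N**2 - 7*N)
o = 1 (o = sqrt(1) = 1)
g(z) = 1
g(10) + D(u(-1))*n(12) = 1 + (5 - 1*(-1))*(3 + 12**2 - 7*12) = 1 + (5 + 1)*(3 + 144 - 84) = 1 + 6*63 = 1 + 378 = 379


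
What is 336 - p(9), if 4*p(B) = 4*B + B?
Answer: 1299/4 ≈ 324.75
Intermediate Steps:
p(B) = 5*B/4 (p(B) = (4*B + B)/4 = (5*B)/4 = 5*B/4)
336 - p(9) = 336 - 5*9/4 = 336 - 1*45/4 = 336 - 45/4 = 1299/4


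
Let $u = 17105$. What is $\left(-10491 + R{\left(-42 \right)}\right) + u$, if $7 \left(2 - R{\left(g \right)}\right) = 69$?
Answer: $\frac{46243}{7} \approx 6606.1$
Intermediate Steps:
$R{\left(g \right)} = - \frac{55}{7}$ ($R{\left(g \right)} = 2 - \frac{69}{7} = - \frac{55}{7}$)
$\left(-10491 + R{\left(-42 \right)}\right) + u = \left(-10491 - \frac{55}{7}\right) + 17105 = - \frac{73492}{7} + 17105 = \frac{46243}{7}$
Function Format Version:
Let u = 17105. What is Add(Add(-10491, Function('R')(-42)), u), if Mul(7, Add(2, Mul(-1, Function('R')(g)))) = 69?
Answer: Rational(46243, 7) ≈ 6606.1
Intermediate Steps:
Function('R')(g) = Rational(-55, 7) (Function('R')(g) = Add(2, Mul(Rational(-1, 7), 69)) = Add(2, Rational(-69, 7)) = Rational(-55, 7))
Add(Add(-10491, Function('R')(-42)), u) = Add(Add(-10491, Rational(-55, 7)), 17105) = Add(Rational(-73492, 7), 17105) = Rational(46243, 7)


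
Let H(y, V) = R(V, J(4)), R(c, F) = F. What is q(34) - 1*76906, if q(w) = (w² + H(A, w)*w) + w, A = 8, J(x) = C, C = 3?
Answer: -75614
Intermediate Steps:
J(x) = 3
H(y, V) = 3
q(w) = w² + 4*w (q(w) = (w² + 3*w) + w = w² + 4*w)
q(34) - 1*76906 = 34*(4 + 34) - 1*76906 = 34*38 - 76906 = 1292 - 76906 = -75614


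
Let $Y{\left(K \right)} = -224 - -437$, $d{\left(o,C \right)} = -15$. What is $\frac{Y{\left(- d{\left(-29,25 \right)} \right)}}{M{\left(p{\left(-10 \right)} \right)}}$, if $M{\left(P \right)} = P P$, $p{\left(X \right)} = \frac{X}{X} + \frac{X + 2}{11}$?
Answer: $\frac{8591}{3} \approx 2863.7$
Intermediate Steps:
$p{\left(X \right)} = \frac{13}{11} + \frac{X}{11}$ ($p{\left(X \right)} = 1 + \left(2 + X\right) \frac{1}{11} = 1 + \left(\frac{2}{11} + \frac{X}{11}\right) = \frac{13}{11} + \frac{X}{11}$)
$Y{\left(K \right)} = 213$ ($Y{\left(K \right)} = -224 + 437 = 213$)
$M{\left(P \right)} = P^{2}$
$\frac{Y{\left(- d{\left(-29,25 \right)} \right)}}{M{\left(p{\left(-10 \right)} \right)}} = \frac{213}{\left(\frac{13}{11} + \frac{1}{11} \left(-10\right)\right)^{2}} = \frac{213}{\left(\frac{13}{11} - \frac{10}{11}\right)^{2}} = \frac{213}{\left(\frac{3}{11}\right)^{2}} = \frac{213}{\frac{9}{121}} = 213 \cdot \frac{121}{9} = \frac{8591}{3}$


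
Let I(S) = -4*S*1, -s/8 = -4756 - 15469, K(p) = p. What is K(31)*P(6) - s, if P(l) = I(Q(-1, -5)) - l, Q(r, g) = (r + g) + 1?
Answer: -161366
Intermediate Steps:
Q(r, g) = 1 + g + r (Q(r, g) = (g + r) + 1 = 1 + g + r)
s = 161800 (s = -8*(-4756 - 15469) = -8*(-20225) = 161800)
I(S) = -4*S
P(l) = 20 - l (P(l) = -4*(1 - 5 - 1) - l = -4*(-5) - l = 20 - l)
K(31)*P(6) - s = 31*(20 - 1*6) - 1*161800 = 31*(20 - 6) - 161800 = 31*14 - 161800 = 434 - 161800 = -161366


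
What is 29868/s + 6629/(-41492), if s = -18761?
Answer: -1363649725/778431412 ≈ -1.7518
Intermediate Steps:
29868/s + 6629/(-41492) = 29868/(-18761) + 6629/(-41492) = 29868*(-1/18761) + 6629*(-1/41492) = -29868/18761 - 6629/41492 = -1363649725/778431412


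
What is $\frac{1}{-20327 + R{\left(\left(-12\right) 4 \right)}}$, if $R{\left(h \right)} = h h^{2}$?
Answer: $- \frac{1}{130919} \approx -7.6383 \cdot 10^{-6}$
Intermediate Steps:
$R{\left(h \right)} = h^{3}$
$\frac{1}{-20327 + R{\left(\left(-12\right) 4 \right)}} = \frac{1}{-20327 + \left(\left(-12\right) 4\right)^{3}} = \frac{1}{-20327 + \left(-48\right)^{3}} = \frac{1}{-20327 - 110592} = \frac{1}{-130919} = - \frac{1}{130919}$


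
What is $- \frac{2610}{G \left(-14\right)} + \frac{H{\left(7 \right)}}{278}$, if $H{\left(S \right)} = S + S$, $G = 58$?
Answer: $\frac{6353}{1946} \approx 3.2646$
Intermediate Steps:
$H{\left(S \right)} = 2 S$
$- \frac{2610}{G \left(-14\right)} + \frac{H{\left(7 \right)}}{278} = - \frac{2610}{58 \left(-14\right)} + \frac{2 \cdot 7}{278} = - \frac{2610}{-812} + 14 \cdot \frac{1}{278} = \left(-2610\right) \left(- \frac{1}{812}\right) + \frac{7}{139} = \frac{45}{14} + \frac{7}{139} = \frac{6353}{1946}$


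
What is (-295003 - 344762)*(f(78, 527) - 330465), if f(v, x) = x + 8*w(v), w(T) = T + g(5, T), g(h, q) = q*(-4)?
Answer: 212280424650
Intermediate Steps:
g(h, q) = -4*q
w(T) = -3*T (w(T) = T - 4*T = -3*T)
f(v, x) = x - 24*v (f(v, x) = x + 8*(-3*v) = x - 24*v)
(-295003 - 344762)*(f(78, 527) - 330465) = (-295003 - 344762)*((527 - 24*78) - 330465) = -639765*((527 - 1872) - 330465) = -639765*(-1345 - 330465) = -639765*(-331810) = 212280424650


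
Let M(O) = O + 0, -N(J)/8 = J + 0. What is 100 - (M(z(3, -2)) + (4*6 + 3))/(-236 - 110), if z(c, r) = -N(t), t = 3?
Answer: 34651/346 ≈ 100.15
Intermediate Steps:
N(J) = -8*J (N(J) = -8*(J + 0) = -8*J)
z(c, r) = 24 (z(c, r) = -(-8)*3 = -1*(-24) = 24)
M(O) = O
100 - (M(z(3, -2)) + (4*6 + 3))/(-236 - 110) = 100 - (24 + (4*6 + 3))/(-236 - 110) = 100 - (24 + (24 + 3))/(-346) = 100 - (24 + 27)*(-1)/346 = 100 - 51*(-1)/346 = 100 - 1*(-51/346) = 100 + 51/346 = 34651/346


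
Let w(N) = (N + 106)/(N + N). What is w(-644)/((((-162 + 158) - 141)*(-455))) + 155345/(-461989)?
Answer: -6600158550459/19628942433100 ≈ -0.33625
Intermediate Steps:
w(N) = (106 + N)/(2*N) (w(N) = (106 + N)/((2*N)) = (106 + N)*(1/(2*N)) = (106 + N)/(2*N))
w(-644)/((((-162 + 158) - 141)*(-455))) + 155345/(-461989) = ((½)*(106 - 644)/(-644))/((((-162 + 158) - 141)*(-455))) + 155345/(-461989) = ((½)*(-1/644)*(-538))/(((-4 - 141)*(-455))) + 155345*(-1/461989) = 269/(644*((-145*(-455)))) - 155345/461989 = (269/644)/65975 - 155345/461989 = (269/644)*(1/65975) - 155345/461989 = 269/42487900 - 155345/461989 = -6600158550459/19628942433100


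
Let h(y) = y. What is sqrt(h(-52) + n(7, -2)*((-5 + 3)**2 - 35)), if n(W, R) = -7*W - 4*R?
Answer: sqrt(1219) ≈ 34.914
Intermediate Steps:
sqrt(h(-52) + n(7, -2)*((-5 + 3)**2 - 35)) = sqrt(-52 + (-7*7 - 4*(-2))*((-5 + 3)**2 - 35)) = sqrt(-52 + (-49 + 8)*((-2)**2 - 35)) = sqrt(-52 - 41*(4 - 35)) = sqrt(-52 - 41*(-31)) = sqrt(-52 + 1271) = sqrt(1219)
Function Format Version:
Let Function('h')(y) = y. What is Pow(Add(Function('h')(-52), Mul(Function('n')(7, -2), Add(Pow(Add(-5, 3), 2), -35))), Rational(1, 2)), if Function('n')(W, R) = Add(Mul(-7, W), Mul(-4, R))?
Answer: Pow(1219, Rational(1, 2)) ≈ 34.914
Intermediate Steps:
Pow(Add(Function('h')(-52), Mul(Function('n')(7, -2), Add(Pow(Add(-5, 3), 2), -35))), Rational(1, 2)) = Pow(Add(-52, Mul(Add(Mul(-7, 7), Mul(-4, -2)), Add(Pow(Add(-5, 3), 2), -35))), Rational(1, 2)) = Pow(Add(-52, Mul(Add(-49, 8), Add(Pow(-2, 2), -35))), Rational(1, 2)) = Pow(Add(-52, Mul(-41, Add(4, -35))), Rational(1, 2)) = Pow(Add(-52, Mul(-41, -31)), Rational(1, 2)) = Pow(Add(-52, 1271), Rational(1, 2)) = Pow(1219, Rational(1, 2))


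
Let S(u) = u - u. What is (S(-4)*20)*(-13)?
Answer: 0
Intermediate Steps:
S(u) = 0
(S(-4)*20)*(-13) = (0*20)*(-13) = 0*(-13) = 0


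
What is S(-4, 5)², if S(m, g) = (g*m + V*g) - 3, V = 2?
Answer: 169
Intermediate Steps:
S(m, g) = -3 + 2*g + g*m (S(m, g) = (g*m + 2*g) - 3 = (2*g + g*m) - 3 = -3 + 2*g + g*m)
S(-4, 5)² = (-3 + 2*5 + 5*(-4))² = (-3 + 10 - 20)² = (-13)² = 169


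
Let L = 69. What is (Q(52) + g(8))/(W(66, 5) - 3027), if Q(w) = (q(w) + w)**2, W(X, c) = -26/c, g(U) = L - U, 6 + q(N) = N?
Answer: -48325/15161 ≈ -3.1875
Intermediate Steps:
q(N) = -6 + N
g(U) = 69 - U
Q(w) = (-6 + 2*w)**2 (Q(w) = ((-6 + w) + w)**2 = (-6 + 2*w)**2)
(Q(52) + g(8))/(W(66, 5) - 3027) = (4*(-3 + 52)**2 + (69 - 1*8))/(-26/5 - 3027) = (4*49**2 + (69 - 8))/(-26*1/5 - 3027) = (4*2401 + 61)/(-26/5 - 3027) = (9604 + 61)/(-15161/5) = 9665*(-5/15161) = -48325/15161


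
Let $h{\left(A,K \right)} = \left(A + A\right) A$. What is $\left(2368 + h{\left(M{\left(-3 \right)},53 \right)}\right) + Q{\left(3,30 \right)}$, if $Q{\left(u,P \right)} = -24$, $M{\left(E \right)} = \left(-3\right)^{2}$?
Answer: $2506$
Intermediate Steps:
$M{\left(E \right)} = 9$
$h{\left(A,K \right)} = 2 A^{2}$ ($h{\left(A,K \right)} = 2 A A = 2 A^{2}$)
$\left(2368 + h{\left(M{\left(-3 \right)},53 \right)}\right) + Q{\left(3,30 \right)} = \left(2368 + 2 \cdot 9^{2}\right) - 24 = \left(2368 + 2 \cdot 81\right) - 24 = \left(2368 + 162\right) - 24 = 2530 - 24 = 2506$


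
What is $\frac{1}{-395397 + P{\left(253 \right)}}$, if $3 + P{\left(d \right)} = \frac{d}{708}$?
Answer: $- \frac{708}{279942947} \approx -2.5291 \cdot 10^{-6}$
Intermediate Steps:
$P{\left(d \right)} = -3 + \frac{d}{708}$
$\frac{1}{-395397 + P{\left(253 \right)}} = \frac{1}{-395397 + \left(-3 + \frac{1}{708} \cdot 253\right)} = \frac{1}{-395397 + \left(-3 + \frac{253}{708}\right)} = \frac{1}{-395397 - \frac{1871}{708}} = \frac{1}{- \frac{279942947}{708}} = - \frac{708}{279942947}$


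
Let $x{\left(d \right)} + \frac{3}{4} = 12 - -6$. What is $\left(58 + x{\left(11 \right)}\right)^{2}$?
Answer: $\frac{90601}{16} \approx 5662.6$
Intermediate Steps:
$x{\left(d \right)} = \frac{69}{4}$ ($x{\left(d \right)} = - \frac{3}{4} + \left(12 - -6\right) = - \frac{3}{4} + \left(12 + 6\right) = - \frac{3}{4} + 18 = \frac{69}{4}$)
$\left(58 + x{\left(11 \right)}\right)^{2} = \left(58 + \frac{69}{4}\right)^{2} = \left(\frac{301}{4}\right)^{2} = \frac{90601}{16}$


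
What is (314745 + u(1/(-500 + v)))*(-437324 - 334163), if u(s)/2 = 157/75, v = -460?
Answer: -18211867933043/75 ≈ -2.4283e+11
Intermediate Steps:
u(s) = 314/75 (u(s) = 2*(157/75) = 314/75)
(314745 + u(1/(-500 + v)))*(-437324 - 334163) = (314745 + 314/75)*(-437324 - 334163) = (23606189/75)*(-771487) = -18211867933043/75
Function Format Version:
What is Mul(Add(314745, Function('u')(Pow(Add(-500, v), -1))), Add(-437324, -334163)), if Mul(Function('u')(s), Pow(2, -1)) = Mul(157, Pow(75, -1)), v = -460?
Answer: Rational(-18211867933043, 75) ≈ -2.4283e+11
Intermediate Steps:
Function('u')(s) = Rational(314, 75) (Function('u')(s) = Mul(2, Mul(157, Pow(75, -1))) = Mul(2, Mul(157, Rational(1, 75))) = Mul(2, Rational(157, 75)) = Rational(314, 75))
Mul(Add(314745, Function('u')(Pow(Add(-500, v), -1))), Add(-437324, -334163)) = Mul(Add(314745, Rational(314, 75)), Add(-437324, -334163)) = Mul(Rational(23606189, 75), -771487) = Rational(-18211867933043, 75)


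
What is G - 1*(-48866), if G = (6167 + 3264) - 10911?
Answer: 47386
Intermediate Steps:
G = -1480 (G = 9431 - 10911 = -1480)
G - 1*(-48866) = -1480 - 1*(-48866) = -1480 + 48866 = 47386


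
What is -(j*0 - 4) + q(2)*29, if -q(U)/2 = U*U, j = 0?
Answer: -228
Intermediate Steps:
q(U) = -2*U² (q(U) = -2*U*U = -2*U²)
-(j*0 - 4) + q(2)*29 = -(0*0 - 4) - 2*2²*29 = -(0 - 4) - 2*4*29 = -1*(-4) - 8*29 = 4 - 232 = -228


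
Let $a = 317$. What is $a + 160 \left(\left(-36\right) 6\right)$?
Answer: $-34243$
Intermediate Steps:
$a + 160 \left(\left(-36\right) 6\right) = 317 + 160 \left(\left(-36\right) 6\right) = 317 + 160 \left(-216\right) = 317 - 34560 = -34243$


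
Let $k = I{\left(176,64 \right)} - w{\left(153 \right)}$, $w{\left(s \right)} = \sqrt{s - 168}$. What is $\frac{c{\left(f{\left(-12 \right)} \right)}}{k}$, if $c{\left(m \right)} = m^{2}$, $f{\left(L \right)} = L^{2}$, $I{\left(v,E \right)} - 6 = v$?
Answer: $\frac{3773952}{33139} + \frac{20736 i \sqrt{15}}{33139} \approx 113.88 + 2.4234 i$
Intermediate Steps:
$w{\left(s \right)} = \sqrt{-168 + s}$
$I{\left(v,E \right)} = 6 + v$
$k = 182 - i \sqrt{15}$ ($k = \left(6 + 176\right) - \sqrt{-168 + 153} = 182 - \sqrt{-15} = 182 - i \sqrt{15} \approx 182.0 - 3.873 i$)
$\frac{c{\left(f{\left(-12 \right)} \right)}}{k} = \frac{\left(\left(-12\right)^{2}\right)^{2}}{182 - i \sqrt{15}} = \frac{144^{2}}{182 - i \sqrt{15}} = \frac{20736}{182 - i \sqrt{15}}$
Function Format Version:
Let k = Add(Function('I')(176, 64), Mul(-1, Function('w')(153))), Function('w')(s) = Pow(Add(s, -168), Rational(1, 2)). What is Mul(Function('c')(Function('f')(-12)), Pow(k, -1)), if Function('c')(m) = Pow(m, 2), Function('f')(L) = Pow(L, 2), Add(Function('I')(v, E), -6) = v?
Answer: Add(Rational(3773952, 33139), Mul(Rational(20736, 33139), I, Pow(15, Rational(1, 2)))) ≈ Add(113.88, Mul(2.4234, I))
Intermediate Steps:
Function('w')(s) = Pow(Add(-168, s), Rational(1, 2))
Function('I')(v, E) = Add(6, v)
k = Add(182, Mul(-1, I, Pow(15, Rational(1, 2)))) (k = Add(Add(6, 176), Mul(-1, Pow(Add(-168, 153), Rational(1, 2)))) = Add(182, Mul(-1, Pow(-15, Rational(1, 2)))) = Add(182, Mul(-1, Mul(I, Pow(15, Rational(1, 2))))) = Add(182, Mul(-1, I, Pow(15, Rational(1, 2)))) ≈ Add(182.00, Mul(-3.8730, I)))
Mul(Function('c')(Function('f')(-12)), Pow(k, -1)) = Mul(Pow(Pow(-12, 2), 2), Pow(Add(182, Mul(-1, I, Pow(15, Rational(1, 2)))), -1)) = Mul(Pow(144, 2), Pow(Add(182, Mul(-1, I, Pow(15, Rational(1, 2)))), -1)) = Mul(20736, Pow(Add(182, Mul(-1, I, Pow(15, Rational(1, 2)))), -1))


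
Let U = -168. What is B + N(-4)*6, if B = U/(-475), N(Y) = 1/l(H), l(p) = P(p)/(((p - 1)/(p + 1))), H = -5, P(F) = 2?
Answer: 4611/950 ≈ 4.8537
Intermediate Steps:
l(p) = 2*(1 + p)/(-1 + p) (l(p) = 2/(((p - 1)/(p + 1))) = 2/(((-1 + p)/(1 + p))) = 2*((1 + p)/(-1 + p)) = 2*(1 + p)/(-1 + p))
N(Y) = 3/4 (N(Y) = 1/(2*(1 - 5)/(-1 - 5)) = 1/(2*(-4)/(-6)) = 1/(2*(-1/6)*(-4)) = 1/(4/3) = 3/4)
B = 168/475 (B = -168/(-475) = -168*(-1/475) = 168/475 ≈ 0.35368)
B + N(-4)*6 = 168/475 + (3/4)*6 = 168/475 + 9/2 = 4611/950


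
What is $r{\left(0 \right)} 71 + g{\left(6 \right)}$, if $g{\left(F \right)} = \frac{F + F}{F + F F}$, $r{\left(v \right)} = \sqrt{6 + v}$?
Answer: $\frac{2}{7} + 71 \sqrt{6} \approx 174.2$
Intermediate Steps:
$g{\left(F \right)} = \frac{2 F}{F + F^{2}}$
$r{\left(0 \right)} 71 + g{\left(6 \right)} = \sqrt{6 + 0} \cdot 71 + \frac{2}{1 + 6} = \sqrt{6} \cdot 71 + \frac{2}{7} = 71 \sqrt{6} + 2 \cdot \frac{1}{7} = 71 \sqrt{6} + \frac{2}{7} = \frac{2}{7} + 71 \sqrt{6}$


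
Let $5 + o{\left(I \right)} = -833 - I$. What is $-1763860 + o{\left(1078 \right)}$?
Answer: $-1765776$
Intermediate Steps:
$o{\left(I \right)} = -838 - I$ ($o{\left(I \right)} = -5 - \left(833 + I\right) = -838 - I$)
$-1763860 + o{\left(1078 \right)} = -1763860 - 1916 = -1765776$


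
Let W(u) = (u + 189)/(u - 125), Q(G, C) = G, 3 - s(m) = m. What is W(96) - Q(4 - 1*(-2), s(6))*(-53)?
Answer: 8937/29 ≈ 308.17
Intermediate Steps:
s(m) = 3 - m
W(u) = (189 + u)/(-125 + u)
W(96) - Q(4 - 1*(-2), s(6))*(-53) = (189 + 96)/(-125 + 96) - (4 - 1*(-2))*(-53) = 285/(-29) - (4 + 2)*(-53) = -1/29*285 - 6*(-53) = -285/29 - 1*(-318) = -285/29 + 318 = 8937/29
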